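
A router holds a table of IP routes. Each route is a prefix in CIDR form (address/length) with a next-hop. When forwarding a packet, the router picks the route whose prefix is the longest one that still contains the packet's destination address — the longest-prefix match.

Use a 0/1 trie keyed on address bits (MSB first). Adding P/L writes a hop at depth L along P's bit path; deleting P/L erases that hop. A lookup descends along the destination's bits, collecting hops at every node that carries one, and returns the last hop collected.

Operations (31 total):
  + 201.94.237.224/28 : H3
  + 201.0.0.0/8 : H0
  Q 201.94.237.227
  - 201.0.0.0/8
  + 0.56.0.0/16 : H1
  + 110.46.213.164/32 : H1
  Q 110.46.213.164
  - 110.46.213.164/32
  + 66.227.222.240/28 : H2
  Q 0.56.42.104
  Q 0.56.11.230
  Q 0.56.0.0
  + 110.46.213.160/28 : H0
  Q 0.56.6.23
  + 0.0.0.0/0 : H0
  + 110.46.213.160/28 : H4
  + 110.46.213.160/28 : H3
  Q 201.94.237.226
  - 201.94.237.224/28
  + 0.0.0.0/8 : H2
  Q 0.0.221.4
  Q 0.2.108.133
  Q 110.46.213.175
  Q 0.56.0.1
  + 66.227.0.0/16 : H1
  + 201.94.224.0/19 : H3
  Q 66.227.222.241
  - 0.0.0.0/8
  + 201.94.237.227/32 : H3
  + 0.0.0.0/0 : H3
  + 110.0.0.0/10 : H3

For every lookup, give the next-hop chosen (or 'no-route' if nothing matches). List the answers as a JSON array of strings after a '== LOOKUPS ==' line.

Apply in order:
  + 201.94.237.224/28 (H3) depth=28
  + 201.0.0.0/8 (H0) depth=8
  Q 201.94.237.227: descend 1100100101011110111011011110 ; hops seen [H0,H3] ; pick H3
  - 201.0.0.0/8 clear@8
  + 0.56.0.0/16 (H1) depth=16
  + 110.46.213.164/32 (H1) depth=32
  Q 110.46.213.164: descend 01101110001011101101010110100100 ; hops seen [H1] ; pick H1
  - 110.46.213.164/32 clear@32
  + 66.227.222.240/28 (H2) depth=28
  Q 0.56.42.104: descend 0000000000111000 ; hops seen [H1] ; pick H1
  Q 0.56.11.230: descend 0000000000111000 ; hops seen [H1] ; pick H1
  Q 0.56.0.0: descend 0000000000111000 ; hops seen [H1] ; pick H1
  + 110.46.213.160/28 (H0) depth=28
  Q 0.56.6.23: descend 0000000000111000 ; hops seen [H1] ; pick H1
  + 0.0.0.0/0 (H0) depth=0
  + 110.46.213.160/28 (H4) depth=28
  + 110.46.213.160/28 (H3) depth=28
  Q 201.94.237.226: descend 1100100101011110111011011110 ; hops seen [H0,H3] ; pick H3
  - 201.94.237.224/28 clear@28
  + 0.0.0.0/8 (H2) depth=8
  Q 0.0.221.4: descend 0000000000 ; hops seen [H0,H2] ; pick H2
  Q 0.2.108.133: descend 0000000000 ; hops seen [H0,H2] ; pick H2
  Q 110.46.213.175: descend 0110111000101110110101011010 ; hops seen [H0,H3] ; pick H3
  Q 0.56.0.1: descend 0000000000111000 ; hops seen [H0,H2,H1] ; pick H1
  + 66.227.0.0/16 (H1) depth=16
  + 201.94.224.0/19 (H3) depth=19
  Q 66.227.222.241: descend 0100001011100011110111101111 ; hops seen [H0,H1,H2] ; pick H2
  - 0.0.0.0/8 clear@8
  + 201.94.237.227/32 (H3) depth=32
  + 0.0.0.0/0 (H3) depth=0
  + 110.0.0.0/10 (H3) depth=10

== LOOKUPS ==
["H3","H1","H1","H1","H1","H1","H3","H2","H2","H3","H1","H2"]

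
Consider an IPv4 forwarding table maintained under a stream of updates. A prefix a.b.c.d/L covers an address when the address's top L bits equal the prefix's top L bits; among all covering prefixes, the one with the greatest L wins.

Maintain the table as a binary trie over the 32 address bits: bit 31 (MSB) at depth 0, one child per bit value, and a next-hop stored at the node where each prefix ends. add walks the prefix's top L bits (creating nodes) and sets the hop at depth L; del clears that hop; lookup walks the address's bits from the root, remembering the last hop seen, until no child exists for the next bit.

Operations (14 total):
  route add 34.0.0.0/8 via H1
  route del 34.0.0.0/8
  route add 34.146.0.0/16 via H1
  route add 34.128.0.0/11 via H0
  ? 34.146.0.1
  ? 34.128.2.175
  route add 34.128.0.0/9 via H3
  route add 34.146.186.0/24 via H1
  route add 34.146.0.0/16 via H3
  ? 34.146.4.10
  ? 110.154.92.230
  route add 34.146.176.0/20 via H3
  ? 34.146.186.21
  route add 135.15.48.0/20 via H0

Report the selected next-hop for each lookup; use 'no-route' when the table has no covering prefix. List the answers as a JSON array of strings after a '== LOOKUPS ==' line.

Apply in order:
  + 34.0.0.0/8 (H1) depth=8
  del 34.0.0.0/8 (clear depth 8)
  + 34.146.0.0/16 (H1) depth=16
  + 34.128.0.0/11 (H0) depth=11
  Q 34.146.0.1: descend 0010001010010010 ; hops seen [H0,H1] ; pick H1
  Q 34.128.2.175: descend 00100010100 ; hops seen [H0] ; pick H0
  + 34.128.0.0/9 (H3) depth=9
  + 34.146.186.0/24 (H1) depth=24
  + 34.146.0.0/16 (H3) depth=16
  Q 34.146.4.10: descend 0010001010010010 ; hops seen [H3,H0,H3] ; pick H3
  Q 110.154.92.230: descend 0 ; hops seen [∅] ; pick no-route
  + 34.146.176.0/20 (H3) depth=20
  Q 34.146.186.21: descend 001000101001001010111010 ; hops seen [H3,H0,H3,H3,H1] ; pick H1
  + 135.15.48.0/20 (H0) depth=20

== LOOKUPS ==
["H1","H0","H3","no-route","H1"]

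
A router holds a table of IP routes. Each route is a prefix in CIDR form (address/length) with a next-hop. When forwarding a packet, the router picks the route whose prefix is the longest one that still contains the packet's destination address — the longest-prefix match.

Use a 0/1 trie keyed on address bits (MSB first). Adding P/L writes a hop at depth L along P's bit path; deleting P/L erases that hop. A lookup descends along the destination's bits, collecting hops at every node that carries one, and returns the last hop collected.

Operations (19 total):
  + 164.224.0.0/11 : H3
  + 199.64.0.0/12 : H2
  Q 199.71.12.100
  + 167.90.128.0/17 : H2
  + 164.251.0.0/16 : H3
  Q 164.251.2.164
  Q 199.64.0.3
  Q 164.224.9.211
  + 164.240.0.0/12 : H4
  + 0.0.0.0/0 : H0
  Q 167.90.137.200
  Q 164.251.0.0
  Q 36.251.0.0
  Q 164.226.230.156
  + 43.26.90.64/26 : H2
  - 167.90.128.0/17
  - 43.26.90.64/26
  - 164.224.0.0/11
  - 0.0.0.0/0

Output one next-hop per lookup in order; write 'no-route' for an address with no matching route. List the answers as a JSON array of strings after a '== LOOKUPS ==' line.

Process each operation:
  + 164.224.0.0/11 (H3) depth=11
  + 199.64.0.0/12 (H2) depth=12
  Q 199.71.12.100: descend 110001110100 ; hops seen [H2] ; pick H2
  + 167.90.128.0/17 (H2) depth=17
  + 164.251.0.0/16 (H3) depth=16
  Q 164.251.2.164: descend 1010010011111011 ; hops seen [H3,H3] ; pick H3
  Q 199.64.0.3: descend 110001110100 ; hops seen [H2] ; pick H2
  Q 164.224.9.211: descend 10100100111 ; hops seen [H3] ; pick H3
  + 164.240.0.0/12 (H4) depth=12
  + 0.0.0.0/0 (H0) depth=0
  Q 167.90.137.200: descend 10100111010110101 ; hops seen [H0,H2] ; pick H2
  Q 164.251.0.0: descend 1010010011111011 ; hops seen [H0,H3,H4,H3] ; pick H3
  Q 36.251.0.0: descend ε ; hops seen [H0] ; pick H0
  Q 164.226.230.156: descend 10100100111 ; hops seen [H0,H3] ; pick H3
  + 43.26.90.64/26 (H2) depth=26
  del 167.90.128.0/17 (clear depth 17)
  del 43.26.90.64/26 (clear depth 26)
  del 164.224.0.0/11 (clear depth 11)
  del 0.0.0.0/0 (clear depth 0)

== LOOKUPS ==
["H2","H3","H2","H3","H2","H3","H0","H3"]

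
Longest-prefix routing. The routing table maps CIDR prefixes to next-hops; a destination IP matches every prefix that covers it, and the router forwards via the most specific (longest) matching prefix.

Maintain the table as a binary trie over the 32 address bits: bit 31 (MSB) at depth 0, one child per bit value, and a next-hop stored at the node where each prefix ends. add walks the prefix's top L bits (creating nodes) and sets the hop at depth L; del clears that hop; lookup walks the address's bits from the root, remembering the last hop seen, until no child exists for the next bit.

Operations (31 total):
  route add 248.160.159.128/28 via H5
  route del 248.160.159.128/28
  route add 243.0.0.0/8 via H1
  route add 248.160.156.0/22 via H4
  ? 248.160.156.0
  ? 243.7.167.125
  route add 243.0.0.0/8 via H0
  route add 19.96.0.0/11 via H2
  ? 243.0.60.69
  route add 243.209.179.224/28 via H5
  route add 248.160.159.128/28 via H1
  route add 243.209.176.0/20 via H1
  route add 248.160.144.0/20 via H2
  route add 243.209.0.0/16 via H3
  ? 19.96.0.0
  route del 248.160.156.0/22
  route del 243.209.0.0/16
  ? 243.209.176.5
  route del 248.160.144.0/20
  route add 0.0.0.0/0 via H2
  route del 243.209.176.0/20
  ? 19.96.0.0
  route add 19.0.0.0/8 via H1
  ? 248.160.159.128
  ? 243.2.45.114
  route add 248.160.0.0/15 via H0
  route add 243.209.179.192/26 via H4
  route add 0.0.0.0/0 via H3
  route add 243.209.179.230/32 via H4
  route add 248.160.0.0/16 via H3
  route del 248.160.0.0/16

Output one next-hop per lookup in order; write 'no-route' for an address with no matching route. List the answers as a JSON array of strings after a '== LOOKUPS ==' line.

Apply in order:
  add 248.160.159.128/28 -> H5 at depth 28
  del 248.160.159.128/28 (clear depth 28)
  add 243.0.0.0/8 -> H1 at depth 8
  add 248.160.156.0/22 -> H4 at depth 22
  lookup 248.160.156.0: bits 1111100010100000100111 walk d0:-→d1:-→d2:-→d3:-→d4:-→d5:-→d6:-→d7:-→d8:-→d9:-→d10:-→d11:-→d12:-→d13:-→d14:-→d15:-→d16:-→d17:-→d18:-→d19:-→d20:-→d21:-→d22:H4 -> H4
  lookup 243.7.167.125: bits 11110011 walk d0:-→d1:-→d2:-→d3:-→d4:-→d5:-→d6:-→d7:-→d8:H1 -> H1
  add 243.0.0.0/8 -> H0 at depth 8
  add 19.96.0.0/11 -> H2 at depth 11
  lookup 243.0.60.69: bits 11110011 walk d0:-→d1:-→d2:-→d3:-→d4:-→d5:-→d6:-→d7:-→d8:H0 -> H0
  add 243.209.179.224/28 -> H5 at depth 28
  add 248.160.159.128/28 -> H1 at depth 28
  add 243.209.176.0/20 -> H1 at depth 20
  add 248.160.144.0/20 -> H2 at depth 20
  add 243.209.0.0/16 -> H3 at depth 16
  lookup 19.96.0.0: bits 00010011011 walk d0:-→d1:-→d2:-→d3:-→d4:-→d5:-→d6:-→d7:-→d8:-→d9:-→d10:-→d11:H2 -> H2
  del 248.160.156.0/22 (clear depth 22)
  del 243.209.0.0/16 (clear depth 16)
  lookup 243.209.176.5: bits 1111001111010001101100 walk d0:-→d1:-→d2:-→d3:-→d4:-→d5:-→d6:-→d7:-→d8:H0→d9:-→d10:-→d11:-→d12:-→d13:-→d14:-→d15:-→d16:-→d17:-→d18:-→d19:-→d20:H1→d21:-→d22:- -> H1
  del 248.160.144.0/20 (clear depth 20)
  add 0.0.0.0/0 -> H2 at depth 0
  del 243.209.176.0/20 (clear depth 20)
  lookup 19.96.0.0: bits 00010011011 walk d0:H2→d1:-→d2:-→d3:-→d4:-→d5:-→d6:-→d7:-→d8:-→d9:-→d10:-→d11:H2 -> H2
  add 19.0.0.0/8 -> H1 at depth 8
  lookup 248.160.159.128: bits 1111100010100000100111111000 walk d0:H2→d1:-→d2:-→d3:-→d4:-→d5:-→d6:-→d7:-→d8:-→d9:-→d10:-→d11:-→d12:-→d13:-→d14:-→d15:-→d16:-→d17:-→d18:-→d19:-→d20:-→d21:-→d22:-→d23:-→d24:-→d25:-→d26:-→d27:-→d28:H1 -> H1
  lookup 243.2.45.114: bits 11110011 walk d0:H2→d1:-→d2:-→d3:-→d4:-→d5:-→d6:-→d7:-→d8:H0 -> H0
  add 248.160.0.0/15 -> H0 at depth 15
  add 243.209.179.192/26 -> H4 at depth 26
  add 0.0.0.0/0 -> H3 at depth 0
  add 243.209.179.230/32 -> H4 at depth 32
  add 248.160.0.0/16 -> H3 at depth 16
  del 248.160.0.0/16 (clear depth 16)

== LOOKUPS ==
["H4","H1","H0","H2","H1","H2","H1","H0"]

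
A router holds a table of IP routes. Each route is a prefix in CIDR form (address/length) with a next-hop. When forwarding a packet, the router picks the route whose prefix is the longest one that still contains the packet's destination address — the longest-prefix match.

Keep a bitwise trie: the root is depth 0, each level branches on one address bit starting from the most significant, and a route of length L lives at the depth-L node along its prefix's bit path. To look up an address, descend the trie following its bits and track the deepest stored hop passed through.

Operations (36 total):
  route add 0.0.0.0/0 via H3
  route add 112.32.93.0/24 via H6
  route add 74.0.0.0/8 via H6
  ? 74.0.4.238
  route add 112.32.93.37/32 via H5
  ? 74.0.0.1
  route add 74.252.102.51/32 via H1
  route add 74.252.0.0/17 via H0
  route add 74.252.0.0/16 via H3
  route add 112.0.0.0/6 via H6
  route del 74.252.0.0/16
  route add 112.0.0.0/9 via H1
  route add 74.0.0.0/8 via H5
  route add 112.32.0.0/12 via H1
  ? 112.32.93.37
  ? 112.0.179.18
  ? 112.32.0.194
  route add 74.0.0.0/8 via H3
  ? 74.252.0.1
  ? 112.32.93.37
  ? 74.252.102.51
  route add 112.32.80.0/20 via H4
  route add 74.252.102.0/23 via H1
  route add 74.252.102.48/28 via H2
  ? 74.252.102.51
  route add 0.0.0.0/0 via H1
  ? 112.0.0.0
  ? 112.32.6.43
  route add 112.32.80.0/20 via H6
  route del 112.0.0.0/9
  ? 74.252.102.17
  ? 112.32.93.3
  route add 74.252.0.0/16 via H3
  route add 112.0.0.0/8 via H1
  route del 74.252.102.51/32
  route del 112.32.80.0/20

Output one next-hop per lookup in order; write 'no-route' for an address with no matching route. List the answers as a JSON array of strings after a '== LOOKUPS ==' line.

Process each operation:
  add 0.0.0.0/0 -> H3 at depth 0
  add 112.32.93.0/24 -> H6 at depth 24
  add 74.0.0.0/8 -> H6 at depth 8
  ? 74.0.4.238  path d0:H3→d1:-→d2:-→d3:-→d4:-→d5:-→d6:-→d7:-→d8:H6  best=H6
  add 112.32.93.37/32 -> H5 at depth 32
  ? 74.0.0.1  path d0:H3→d1:-→d2:-→d3:-→d4:-→d5:-→d6:-→d7:-→d8:H6  best=H6
  add 74.252.102.51/32 -> H1 at depth 32
  add 74.252.0.0/17 -> H0 at depth 17
  add 74.252.0.0/16 -> H3 at depth 16
  add 112.0.0.0/6 -> H6 at depth 6
  - 74.252.0.0/16 clear@16
  add 112.0.0.0/9 -> H1 at depth 9
  add 74.0.0.0/8 -> H5 at depth 8
  add 112.32.0.0/12 -> H1 at depth 12
  ? 112.32.93.37  path d0:H3→d1:-→d2:-→d3:-→d4:-→d5:-→d6:H6→d7:-→d8:-→d9:H1→d10:-→d11:-→d12:H1→d13:-→d14:-→d15:-→d16:-→d17:-→d18:-→d19:-→d20:-→d21:-→d22:-→d23:-→d24:H6→d25:-→d26:-→d27:-→d28:-→d29:-→d30:-→d31:-→d32:H5  best=H5
  ? 112.0.179.18  path d0:H3→d1:-→d2:-→d3:-→d4:-→d5:-→d6:H6→d7:-→d8:-→d9:H1→d10:-  best=H1
  ? 112.32.0.194  path d0:H3→d1:-→d2:-→d3:-→d4:-→d5:-→d6:H6→d7:-→d8:-→d9:H1→d10:-→d11:-→d12:H1→d13:-→d14:-→d15:-→d16:-→d17:-  best=H1
  add 74.0.0.0/8 -> H3 at depth 8
  ? 74.252.0.1  path d0:H3→d1:-→d2:-→d3:-→d4:-→d5:-→d6:-→d7:-→d8:H3→d9:-→d10:-→d11:-→d12:-→d13:-→d14:-→d15:-→d16:-→d17:H0  best=H0
  ? 112.32.93.37  path d0:H3→d1:-→d2:-→d3:-→d4:-→d5:-→d6:H6→d7:-→d8:-→d9:H1→d10:-→d11:-→d12:H1→d13:-→d14:-→d15:-→d16:-→d17:-→d18:-→d19:-→d20:-→d21:-→d22:-→d23:-→d24:H6→d25:-→d26:-→d27:-→d28:-→d29:-→d30:-→d31:-→d32:H5  best=H5
  ? 74.252.102.51  path d0:H3→d1:-→d2:-→d3:-→d4:-→d5:-→d6:-→d7:-→d8:H3→d9:-→d10:-→d11:-→d12:-→d13:-→d14:-→d15:-→d16:-→d17:H0→d18:-→d19:-→d20:-→d21:-→d22:-→d23:-→d24:-→d25:-→d26:-→d27:-→d28:-→d29:-→d30:-→d31:-→d32:H1  best=H1
  add 112.32.80.0/20 -> H4 at depth 20
  add 74.252.102.0/23 -> H1 at depth 23
  add 74.252.102.48/28 -> H2 at depth 28
  ? 74.252.102.51  path d0:H3→d1:-→d2:-→d3:-→d4:-→d5:-→d6:-→d7:-→d8:H3→d9:-→d10:-→d11:-→d12:-→d13:-→d14:-→d15:-→d16:-→d17:H0→d18:-→d19:-→d20:-→d21:-→d22:-→d23:H1→d24:-→d25:-→d26:-→d27:-→d28:H2→d29:-→d30:-→d31:-→d32:H1  best=H1
  add 0.0.0.0/0 -> H1 at depth 0
  ? 112.0.0.0  path d0:H1→d1:-→d2:-→d3:-→d4:-→d5:-→d6:H6→d7:-→d8:-→d9:H1→d10:-  best=H1
  ? 112.32.6.43  path d0:H1→d1:-→d2:-→d3:-→d4:-→d5:-→d6:H6→d7:-→d8:-→d9:H1→d10:-→d11:-→d12:H1→d13:-→d14:-→d15:-→d16:-→d17:-  best=H1
  add 112.32.80.0/20 -> H6 at depth 20
  - 112.0.0.0/9 clear@9
  ? 74.252.102.17  path d0:H1→d1:-→d2:-→d3:-→d4:-→d5:-→d6:-→d7:-→d8:H3→d9:-→d10:-→d11:-→d12:-→d13:-→d14:-→d15:-→d16:-→d17:H0→d18:-→d19:-→d20:-→d21:-→d22:-→d23:H1→d24:-→d25:-→d26:-  best=H1
  ? 112.32.93.3  path d0:H1→d1:-→d2:-→d3:-→d4:-→d5:-→d6:H6→d7:-→d8:-→d9:-→d10:-→d11:-→d12:H1→d13:-→d14:-→d15:-→d16:-→d17:-→d18:-→d19:-→d20:H6→d21:-→d22:-→d23:-→d24:H6→d25:-→d26:-  best=H6
  add 74.252.0.0/16 -> H3 at depth 16
  add 112.0.0.0/8 -> H1 at depth 8
  - 74.252.102.51/32 clear@32
  - 112.32.80.0/20 clear@20

== LOOKUPS ==
["H6","H6","H5","H1","H1","H0","H5","H1","H1","H1","H1","H1","H6"]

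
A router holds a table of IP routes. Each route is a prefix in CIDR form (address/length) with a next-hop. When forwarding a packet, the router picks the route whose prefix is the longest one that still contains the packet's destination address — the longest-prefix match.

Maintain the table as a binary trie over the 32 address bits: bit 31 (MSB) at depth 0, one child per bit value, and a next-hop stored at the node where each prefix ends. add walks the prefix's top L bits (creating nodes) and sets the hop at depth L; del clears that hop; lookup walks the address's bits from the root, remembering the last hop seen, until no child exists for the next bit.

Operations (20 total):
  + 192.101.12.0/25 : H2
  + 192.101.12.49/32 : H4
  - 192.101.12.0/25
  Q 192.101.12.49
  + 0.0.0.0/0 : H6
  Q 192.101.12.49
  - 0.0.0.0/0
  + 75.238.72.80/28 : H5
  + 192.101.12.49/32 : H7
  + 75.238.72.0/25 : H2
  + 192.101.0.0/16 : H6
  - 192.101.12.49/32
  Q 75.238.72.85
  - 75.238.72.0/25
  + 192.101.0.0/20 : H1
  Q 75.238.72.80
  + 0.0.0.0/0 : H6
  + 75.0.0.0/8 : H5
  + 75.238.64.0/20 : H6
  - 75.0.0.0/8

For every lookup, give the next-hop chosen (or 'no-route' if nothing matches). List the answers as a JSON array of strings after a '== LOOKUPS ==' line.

Apply in order:
  + 192.101.12.0/25 (H2) depth=25
  + 192.101.12.49/32 (H4) depth=32
  del 192.101.12.0/25 (clear depth 25)
  lookup 192.101.12.49: bits 11000000011001010000110000110001 walk d0:-→d1:-→d2:-→d3:-→d4:-→d5:-→d6:-→d7:-→d8:-→d9:-→d10:-→d11:-→d12:-→d13:-→d14:-→d15:-→d16:-→d17:-→d18:-→d19:-→d20:-→d21:-→d22:-→d23:-→d24:-→d25:-→d26:-→d27:-→d28:-→d29:-→d30:-→d31:-→d32:H4 -> H4
  + 0.0.0.0/0 (H6) depth=0
  lookup 192.101.12.49: bits 11000000011001010000110000110001 walk d0:H6→d1:-→d2:-→d3:-→d4:-→d5:-→d6:-→d7:-→d8:-→d9:-→d10:-→d11:-→d12:-→d13:-→d14:-→d15:-→d16:-→d17:-→d18:-→d19:-→d20:-→d21:-→d22:-→d23:-→d24:-→d25:-→d26:-→d27:-→d28:-→d29:-→d30:-→d31:-→d32:H4 -> H4
  del 0.0.0.0/0 (clear depth 0)
  + 75.238.72.80/28 (H5) depth=28
  + 192.101.12.49/32 (H7) depth=32
  + 75.238.72.0/25 (H2) depth=25
  + 192.101.0.0/16 (H6) depth=16
  del 192.101.12.49/32 (clear depth 32)
  lookup 75.238.72.85: bits 0100101111101110010010000101 walk d0:-→d1:-→d2:-→d3:-→d4:-→d5:-→d6:-→d7:-→d8:-→d9:-→d10:-→d11:-→d12:-→d13:-→d14:-→d15:-→d16:-→d17:-→d18:-→d19:-→d20:-→d21:-→d22:-→d23:-→d24:-→d25:H2→d26:-→d27:-→d28:H5 -> H5
  del 75.238.72.0/25 (clear depth 25)
  + 192.101.0.0/20 (H1) depth=20
  lookup 75.238.72.80: bits 0100101111101110010010000101 walk d0:-→d1:-→d2:-→d3:-→d4:-→d5:-→d6:-→d7:-→d8:-→d9:-→d10:-→d11:-→d12:-→d13:-→d14:-→d15:-→d16:-→d17:-→d18:-→d19:-→d20:-→d21:-→d22:-→d23:-→d24:-→d25:-→d26:-→d27:-→d28:H5 -> H5
  + 0.0.0.0/0 (H6) depth=0
  + 75.0.0.0/8 (H5) depth=8
  + 75.238.64.0/20 (H6) depth=20
  del 75.0.0.0/8 (clear depth 8)

== LOOKUPS ==
["H4","H4","H5","H5"]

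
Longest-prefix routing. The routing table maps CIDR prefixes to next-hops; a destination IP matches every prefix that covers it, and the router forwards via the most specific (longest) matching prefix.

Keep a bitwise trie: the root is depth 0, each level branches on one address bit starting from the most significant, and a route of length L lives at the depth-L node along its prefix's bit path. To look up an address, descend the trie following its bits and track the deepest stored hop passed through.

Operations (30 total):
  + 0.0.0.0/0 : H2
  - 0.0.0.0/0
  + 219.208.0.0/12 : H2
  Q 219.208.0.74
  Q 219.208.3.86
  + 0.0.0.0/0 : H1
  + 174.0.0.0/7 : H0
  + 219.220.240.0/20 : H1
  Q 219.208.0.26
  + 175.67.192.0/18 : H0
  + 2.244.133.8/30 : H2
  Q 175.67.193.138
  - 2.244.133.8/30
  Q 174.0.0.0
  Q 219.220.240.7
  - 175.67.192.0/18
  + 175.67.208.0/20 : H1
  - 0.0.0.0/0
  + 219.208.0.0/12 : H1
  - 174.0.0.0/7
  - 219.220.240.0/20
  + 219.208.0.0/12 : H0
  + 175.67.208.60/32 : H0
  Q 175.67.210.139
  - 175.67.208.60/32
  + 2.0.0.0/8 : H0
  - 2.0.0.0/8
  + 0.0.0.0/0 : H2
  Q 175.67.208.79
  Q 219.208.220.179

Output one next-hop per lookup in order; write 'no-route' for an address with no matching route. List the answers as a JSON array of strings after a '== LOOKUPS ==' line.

Process each operation:
  + 0.0.0.0/0 (H2) depth=0
  - 0.0.0.0/0 clear@0
  + 219.208.0.0/12 (H2) depth=12
  Q 219.208.0.74: descend 110110111101 ; hops seen [H2] ; pick H2
  Q 219.208.3.86: descend 110110111101 ; hops seen [H2] ; pick H2
  + 0.0.0.0/0 (H1) depth=0
  + 174.0.0.0/7 (H0) depth=7
  + 219.220.240.0/20 (H1) depth=20
  Q 219.208.0.26: descend 110110111101 ; hops seen [H1,H2] ; pick H2
  + 175.67.192.0/18 (H0) depth=18
  + 2.244.133.8/30 (H2) depth=30
  Q 175.67.193.138: descend 101011110100001111 ; hops seen [H1,H0,H0] ; pick H0
  - 2.244.133.8/30 clear@30
  Q 174.0.0.0: descend 1010111 ; hops seen [H1,H0] ; pick H0
  Q 219.220.240.7: descend 11011011110111001111 ; hops seen [H1,H2,H1] ; pick H1
  - 175.67.192.0/18 clear@18
  + 175.67.208.0/20 (H1) depth=20
  - 0.0.0.0/0 clear@0
  + 219.208.0.0/12 (H1) depth=12
  - 174.0.0.0/7 clear@7
  - 219.220.240.0/20 clear@20
  + 219.208.0.0/12 (H0) depth=12
  + 175.67.208.60/32 (H0) depth=32
  Q 175.67.210.139: descend 1010111101000011110100 ; hops seen [H1] ; pick H1
  - 175.67.208.60/32 clear@32
  + 2.0.0.0/8 (H0) depth=8
  - 2.0.0.0/8 clear@8
  + 0.0.0.0/0 (H2) depth=0
  Q 175.67.208.79: descend 1010111101000011110100000 ; hops seen [H2,H1] ; pick H1
  Q 219.208.220.179: descend 110110111101 ; hops seen [H2,H0] ; pick H0

== LOOKUPS ==
["H2","H2","H2","H0","H0","H1","H1","H1","H0"]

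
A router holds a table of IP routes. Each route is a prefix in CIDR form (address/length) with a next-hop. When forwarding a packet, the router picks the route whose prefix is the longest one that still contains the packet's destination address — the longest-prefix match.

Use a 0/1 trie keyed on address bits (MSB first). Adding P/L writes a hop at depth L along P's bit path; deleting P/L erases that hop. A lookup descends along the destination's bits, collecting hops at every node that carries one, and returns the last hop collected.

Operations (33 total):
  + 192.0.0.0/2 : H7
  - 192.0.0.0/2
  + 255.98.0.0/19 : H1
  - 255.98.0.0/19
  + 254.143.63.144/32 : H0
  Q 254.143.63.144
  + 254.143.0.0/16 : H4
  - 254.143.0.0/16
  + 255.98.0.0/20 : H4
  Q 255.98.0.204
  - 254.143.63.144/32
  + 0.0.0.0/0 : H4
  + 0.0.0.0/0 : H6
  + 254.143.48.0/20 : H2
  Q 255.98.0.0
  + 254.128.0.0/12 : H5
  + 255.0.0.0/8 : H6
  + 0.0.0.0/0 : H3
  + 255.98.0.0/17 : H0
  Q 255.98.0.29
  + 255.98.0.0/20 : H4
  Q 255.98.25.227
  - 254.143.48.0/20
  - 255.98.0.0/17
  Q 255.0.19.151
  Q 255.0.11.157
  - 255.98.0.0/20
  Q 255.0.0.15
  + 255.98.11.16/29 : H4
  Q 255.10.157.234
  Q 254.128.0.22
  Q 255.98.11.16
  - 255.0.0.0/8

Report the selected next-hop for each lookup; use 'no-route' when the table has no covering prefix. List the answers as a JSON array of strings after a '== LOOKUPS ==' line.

Trace:
  add 192.0.0.0/2 -> H7 at depth 2
  del 192.0.0.0/2 (clear depth 2)
  add 255.98.0.0/19 -> H1 at depth 19
  del 255.98.0.0/19 (clear depth 19)
  add 254.143.63.144/32 -> H0 at depth 32
  ? 254.143.63.144  path d0:-→d1:-→d2:-→d3:-→d4:-→d5:-→d6:-→d7:-→d8:-→d9:-→d10:-→d11:-→d12:-→d13:-→d14:-→d15:-→d16:-→d17:-→d18:-→d19:-→d20:-→d21:-→d22:-→d23:-→d24:-→d25:-→d26:-→d27:-→d28:-→d29:-→d30:-→d31:-→d32:H0  best=H0
  add 254.143.0.0/16 -> H4 at depth 16
  del 254.143.0.0/16 (clear depth 16)
  add 255.98.0.0/20 -> H4 at depth 20
  ? 255.98.0.204  path d0:-→d1:-→d2:-→d3:-→d4:-→d5:-→d6:-→d7:-→d8:-→d9:-→d10:-→d11:-→d12:-→d13:-→d14:-→d15:-→d16:-→d17:-→d18:-→d19:-→d20:H4  best=H4
  del 254.143.63.144/32 (clear depth 32)
  add 0.0.0.0/0 -> H4 at depth 0
  add 0.0.0.0/0 -> H6 at depth 0
  add 254.143.48.0/20 -> H2 at depth 20
  ? 255.98.0.0  path d0:H6→d1:-→d2:-→d3:-→d4:-→d5:-→d6:-→d7:-→d8:-→d9:-→d10:-→d11:-→d12:-→d13:-→d14:-→d15:-→d16:-→d17:-→d18:-→d19:-→d20:H4  best=H4
  add 254.128.0.0/12 -> H5 at depth 12
  add 255.0.0.0/8 -> H6 at depth 8
  add 0.0.0.0/0 -> H3 at depth 0
  add 255.98.0.0/17 -> H0 at depth 17
  ? 255.98.0.29  path d0:H3→d1:-→d2:-→d3:-→d4:-→d5:-→d6:-→d7:-→d8:H6→d9:-→d10:-→d11:-→d12:-→d13:-→d14:-→d15:-→d16:-→d17:H0→d18:-→d19:-→d20:H4  best=H4
  add 255.98.0.0/20 -> H4 at depth 20
  ? 255.98.25.227  path d0:H3→d1:-→d2:-→d3:-→d4:-→d5:-→d6:-→d7:-→d8:H6→d9:-→d10:-→d11:-→d12:-→d13:-→d14:-→d15:-→d16:-→d17:H0→d18:-→d19:-  best=H0
  del 254.143.48.0/20 (clear depth 20)
  del 255.98.0.0/17 (clear depth 17)
  ? 255.0.19.151  path d0:H3→d1:-→d2:-→d3:-→d4:-→d5:-→d6:-→d7:-→d8:H6→d9:-  best=H6
  ? 255.0.11.157  path d0:H3→d1:-→d2:-→d3:-→d4:-→d5:-→d6:-→d7:-→d8:H6→d9:-  best=H6
  del 255.98.0.0/20 (clear depth 20)
  ? 255.0.0.15  path d0:H3→d1:-→d2:-→d3:-→d4:-→d5:-→d6:-→d7:-→d8:H6→d9:-  best=H6
  add 255.98.11.16/29 -> H4 at depth 29
  ? 255.10.157.234  path d0:H3→d1:-→d2:-→d3:-→d4:-→d5:-→d6:-→d7:-→d8:H6→d9:-  best=H6
  ? 254.128.0.22  path d0:H3→d1:-→d2:-→d3:-→d4:-→d5:-→d6:-→d7:-→d8:-→d9:-→d10:-→d11:-→d12:H5  best=H5
  ? 255.98.11.16  path d0:H3→d1:-→d2:-→d3:-→d4:-→d5:-→d6:-→d7:-→d8:H6→d9:-→d10:-→d11:-→d12:-→d13:-→d14:-→d15:-→d16:-→d17:-→d18:-→d19:-→d20:-→d21:-→d22:-→d23:-→d24:-→d25:-→d26:-→d27:-→d28:-→d29:H4  best=H4
  del 255.0.0.0/8 (clear depth 8)

== LOOKUPS ==
["H0","H4","H4","H4","H0","H6","H6","H6","H6","H5","H4"]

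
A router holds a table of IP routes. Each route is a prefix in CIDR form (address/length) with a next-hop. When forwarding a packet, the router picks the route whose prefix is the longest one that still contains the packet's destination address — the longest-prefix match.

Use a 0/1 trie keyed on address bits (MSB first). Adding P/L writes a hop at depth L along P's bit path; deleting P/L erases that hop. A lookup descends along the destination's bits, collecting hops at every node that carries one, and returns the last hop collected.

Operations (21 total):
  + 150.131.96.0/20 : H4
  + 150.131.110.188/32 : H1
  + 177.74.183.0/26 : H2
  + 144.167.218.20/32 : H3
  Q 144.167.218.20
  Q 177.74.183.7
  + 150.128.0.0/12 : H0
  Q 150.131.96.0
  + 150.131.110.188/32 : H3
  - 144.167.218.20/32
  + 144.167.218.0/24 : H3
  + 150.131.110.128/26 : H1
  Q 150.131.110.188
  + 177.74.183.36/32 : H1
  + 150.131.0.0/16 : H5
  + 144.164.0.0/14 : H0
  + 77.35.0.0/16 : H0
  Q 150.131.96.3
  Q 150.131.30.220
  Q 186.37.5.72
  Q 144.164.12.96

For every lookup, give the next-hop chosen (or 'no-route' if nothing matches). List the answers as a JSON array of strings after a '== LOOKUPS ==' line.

Process each operation:
  + 150.131.96.0/20 (H4) depth=20
  + 150.131.110.188/32 (H1) depth=32
  + 177.74.183.0/26 (H2) depth=26
  + 144.167.218.20/32 (H3) depth=32
  Q 144.167.218.20: descend 10010000101001111101101000010100 ; hops seen [H3] ; pick H3
  Q 177.74.183.7: descend 10110001010010101011011100 ; hops seen [H2] ; pick H2
  + 150.128.0.0/12 (H0) depth=12
  Q 150.131.96.0: descend 10010110100000110110 ; hops seen [H0,H4] ; pick H4
  + 150.131.110.188/32 (H3) depth=32
  - 144.167.218.20/32 clear@32
  + 144.167.218.0/24 (H3) depth=24
  + 150.131.110.128/26 (H1) depth=26
  Q 150.131.110.188: descend 10010110100000110110111010111100 ; hops seen [H0,H4,H1,H3] ; pick H3
  + 177.74.183.36/32 (H1) depth=32
  + 150.131.0.0/16 (H5) depth=16
  + 144.164.0.0/14 (H0) depth=14
  + 77.35.0.0/16 (H0) depth=16
  Q 150.131.96.3: descend 10010110100000110110 ; hops seen [H0,H5,H4] ; pick H4
  Q 150.131.30.220: descend 10010110100000110 ; hops seen [H0,H5] ; pick H5
  Q 186.37.5.72: descend 1011 ; hops seen [∅] ; pick no-route
  Q 144.164.12.96: descend 10010000101001 ; hops seen [H0] ; pick H0

== LOOKUPS ==
["H3","H2","H4","H3","H4","H5","no-route","H0"]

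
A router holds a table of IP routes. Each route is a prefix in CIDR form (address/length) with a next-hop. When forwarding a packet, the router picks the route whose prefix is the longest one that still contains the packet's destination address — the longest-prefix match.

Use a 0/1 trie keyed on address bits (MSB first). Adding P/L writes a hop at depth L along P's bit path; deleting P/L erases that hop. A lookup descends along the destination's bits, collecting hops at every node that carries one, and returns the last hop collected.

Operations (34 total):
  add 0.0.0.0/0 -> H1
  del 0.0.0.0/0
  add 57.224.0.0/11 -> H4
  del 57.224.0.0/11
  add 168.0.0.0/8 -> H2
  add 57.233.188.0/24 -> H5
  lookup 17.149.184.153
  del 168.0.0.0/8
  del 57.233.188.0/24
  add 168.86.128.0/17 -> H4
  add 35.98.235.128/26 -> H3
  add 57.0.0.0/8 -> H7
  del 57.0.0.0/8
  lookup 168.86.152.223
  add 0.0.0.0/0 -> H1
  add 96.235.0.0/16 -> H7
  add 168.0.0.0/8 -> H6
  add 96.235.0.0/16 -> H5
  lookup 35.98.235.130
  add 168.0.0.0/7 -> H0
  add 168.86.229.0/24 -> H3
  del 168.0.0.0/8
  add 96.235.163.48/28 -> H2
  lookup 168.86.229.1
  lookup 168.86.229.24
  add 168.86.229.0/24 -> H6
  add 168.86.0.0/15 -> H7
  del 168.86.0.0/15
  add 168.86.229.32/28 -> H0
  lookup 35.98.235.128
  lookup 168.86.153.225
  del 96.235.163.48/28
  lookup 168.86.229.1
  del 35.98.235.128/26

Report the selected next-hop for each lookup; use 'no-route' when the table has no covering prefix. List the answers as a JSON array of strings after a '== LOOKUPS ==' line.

Trace:
  + 0.0.0.0/0 (H1) depth=0
  del 0.0.0.0/0 (clear depth 0)
  + 57.224.0.0/11 (H4) depth=11
  del 57.224.0.0/11 (clear depth 11)
  + 168.0.0.0/8 (H2) depth=8
  + 57.233.188.0/24 (H5) depth=24
  lookup 17.149.184.153: bits 00 walk d0:-→d1:-→d2:- -> no-route
  del 168.0.0.0/8 (clear depth 8)
  del 57.233.188.0/24 (clear depth 24)
  + 168.86.128.0/17 (H4) depth=17
  + 35.98.235.128/26 (H3) depth=26
  + 57.0.0.0/8 (H7) depth=8
  del 57.0.0.0/8 (clear depth 8)
  lookup 168.86.152.223: bits 10101000010101101 walk d0:-→d1:-→d2:-→d3:-→d4:-→d5:-→d6:-→d7:-→d8:-→d9:-→d10:-→d11:-→d12:-→d13:-→d14:-→d15:-→d16:-→d17:H4 -> H4
  + 0.0.0.0/0 (H1) depth=0
  + 96.235.0.0/16 (H7) depth=16
  + 168.0.0.0/8 (H6) depth=8
  + 96.235.0.0/16 (H5) depth=16
  lookup 35.98.235.130: bits 00100011011000101110101110 walk d0:H1→d1:-→d2:-→d3:-→d4:-→d5:-→d6:-→d7:-→d8:-→d9:-→d10:-→d11:-→d12:-→d13:-→d14:-→d15:-→d16:-→d17:-→d18:-→d19:-→d20:-→d21:-→d22:-→d23:-→d24:-→d25:-→d26:H3 -> H3
  + 168.0.0.0/7 (H0) depth=7
  + 168.86.229.0/24 (H3) depth=24
  del 168.0.0.0/8 (clear depth 8)
  + 96.235.163.48/28 (H2) depth=28
  lookup 168.86.229.1: bits 101010000101011011100101 walk d0:H1→d1:-→d2:-→d3:-→d4:-→d5:-→d6:-→d7:H0→d8:-→d9:-→d10:-→d11:-→d12:-→d13:-→d14:-→d15:-→d16:-→d17:H4→d18:-→d19:-→d20:-→d21:-→d22:-→d23:-→d24:H3 -> H3
  lookup 168.86.229.24: bits 101010000101011011100101 walk d0:H1→d1:-→d2:-→d3:-→d4:-→d5:-→d6:-→d7:H0→d8:-→d9:-→d10:-→d11:-→d12:-→d13:-→d14:-→d15:-→d16:-→d17:H4→d18:-→d19:-→d20:-→d21:-→d22:-→d23:-→d24:H3 -> H3
  + 168.86.229.0/24 (H6) depth=24
  + 168.86.0.0/15 (H7) depth=15
  del 168.86.0.0/15 (clear depth 15)
  + 168.86.229.32/28 (H0) depth=28
  lookup 35.98.235.128: bits 00100011011000101110101110 walk d0:H1→d1:-→d2:-→d3:-→d4:-→d5:-→d6:-→d7:-→d8:-→d9:-→d10:-→d11:-→d12:-→d13:-→d14:-→d15:-→d16:-→d17:-→d18:-→d19:-→d20:-→d21:-→d22:-→d23:-→d24:-→d25:-→d26:H3 -> H3
  lookup 168.86.153.225: bits 10101000010101101 walk d0:H1→d1:-→d2:-→d3:-→d4:-→d5:-→d6:-→d7:H0→d8:-→d9:-→d10:-→d11:-→d12:-→d13:-→d14:-→d15:-→d16:-→d17:H4 -> H4
  del 96.235.163.48/28 (clear depth 28)
  lookup 168.86.229.1: bits 10101000010101101110010100 walk d0:H1→d1:-→d2:-→d3:-→d4:-→d5:-→d6:-→d7:H0→d8:-→d9:-→d10:-→d11:-→d12:-→d13:-→d14:-→d15:-→d16:-→d17:H4→d18:-→d19:-→d20:-→d21:-→d22:-→d23:-→d24:H6→d25:-→d26:- -> H6
  del 35.98.235.128/26 (clear depth 26)

== LOOKUPS ==
["no-route","H4","H3","H3","H3","H3","H4","H6"]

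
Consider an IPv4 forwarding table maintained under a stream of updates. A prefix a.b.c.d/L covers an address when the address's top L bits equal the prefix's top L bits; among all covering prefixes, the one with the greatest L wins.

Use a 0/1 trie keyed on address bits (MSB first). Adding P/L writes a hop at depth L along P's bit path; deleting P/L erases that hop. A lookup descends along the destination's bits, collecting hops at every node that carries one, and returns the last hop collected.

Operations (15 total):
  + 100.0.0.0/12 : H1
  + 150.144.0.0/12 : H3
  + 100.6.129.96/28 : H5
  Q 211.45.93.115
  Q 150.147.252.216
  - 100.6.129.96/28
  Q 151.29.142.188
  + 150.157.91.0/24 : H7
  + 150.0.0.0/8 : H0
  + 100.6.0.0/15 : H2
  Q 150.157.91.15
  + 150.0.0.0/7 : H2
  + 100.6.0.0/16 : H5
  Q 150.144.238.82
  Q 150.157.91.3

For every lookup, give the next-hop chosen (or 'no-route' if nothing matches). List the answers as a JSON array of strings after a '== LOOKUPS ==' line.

Trace:
  add 100.0.0.0/12 -> H1 at depth 12
  add 150.144.0.0/12 -> H3 at depth 12
  add 100.6.129.96/28 -> H5 at depth 28
  lookup 211.45.93.115: bits 1 walk d0:-→d1:- -> no-route
  lookup 150.147.252.216: bits 100101101001 walk d0:-→d1:-→d2:-→d3:-→d4:-→d5:-→d6:-→d7:-→d8:-→d9:-→d10:-→d11:-→d12:H3 -> H3
  del 100.6.129.96/28 (clear depth 28)
  lookup 151.29.142.188: bits 1001011 walk d0:-→d1:-→d2:-→d3:-→d4:-→d5:-→d6:-→d7:- -> no-route
  add 150.157.91.0/24 -> H7 at depth 24
  add 150.0.0.0/8 -> H0 at depth 8
  add 100.6.0.0/15 -> H2 at depth 15
  lookup 150.157.91.15: bits 100101101001110101011011 walk d0:-→d1:-→d2:-→d3:-→d4:-→d5:-→d6:-→d7:-→d8:H0→d9:-→d10:-→d11:-→d12:H3→d13:-→d14:-→d15:-→d16:-→d17:-→d18:-→d19:-→d20:-→d21:-→d22:-→d23:-→d24:H7 -> H7
  add 150.0.0.0/7 -> H2 at depth 7
  add 100.6.0.0/16 -> H5 at depth 16
  lookup 150.144.238.82: bits 100101101001 walk d0:-→d1:-→d2:-→d3:-→d4:-→d5:-→d6:-→d7:H2→d8:H0→d9:-→d10:-→d11:-→d12:H3 -> H3
  lookup 150.157.91.3: bits 100101101001110101011011 walk d0:-→d1:-→d2:-→d3:-→d4:-→d5:-→d6:-→d7:H2→d8:H0→d9:-→d10:-→d11:-→d12:H3→d13:-→d14:-→d15:-→d16:-→d17:-→d18:-→d19:-→d20:-→d21:-→d22:-→d23:-→d24:H7 -> H7

== LOOKUPS ==
["no-route","H3","no-route","H7","H3","H7"]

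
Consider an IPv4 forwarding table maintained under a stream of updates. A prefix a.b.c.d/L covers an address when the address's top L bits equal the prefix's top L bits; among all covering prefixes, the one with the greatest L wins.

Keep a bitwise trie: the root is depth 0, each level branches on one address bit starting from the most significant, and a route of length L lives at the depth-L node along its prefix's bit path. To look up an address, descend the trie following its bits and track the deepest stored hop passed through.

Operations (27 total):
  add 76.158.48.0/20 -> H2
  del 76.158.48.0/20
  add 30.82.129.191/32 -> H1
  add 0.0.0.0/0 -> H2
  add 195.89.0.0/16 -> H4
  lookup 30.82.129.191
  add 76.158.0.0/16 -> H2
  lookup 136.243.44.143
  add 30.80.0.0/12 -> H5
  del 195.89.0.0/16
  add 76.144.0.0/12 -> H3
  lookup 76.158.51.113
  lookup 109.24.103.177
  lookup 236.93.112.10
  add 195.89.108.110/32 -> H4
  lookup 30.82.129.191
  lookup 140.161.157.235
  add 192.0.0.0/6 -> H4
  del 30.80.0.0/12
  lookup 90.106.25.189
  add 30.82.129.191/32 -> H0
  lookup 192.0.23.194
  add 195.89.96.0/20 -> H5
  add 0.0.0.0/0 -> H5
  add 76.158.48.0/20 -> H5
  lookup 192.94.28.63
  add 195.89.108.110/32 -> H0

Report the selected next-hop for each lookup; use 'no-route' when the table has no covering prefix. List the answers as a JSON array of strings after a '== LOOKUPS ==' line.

Process each operation:
  + 76.158.48.0/20 (H2) depth=20
  - 76.158.48.0/20 clear@20
  + 30.82.129.191/32 (H1) depth=32
  + 0.0.0.0/0 (H2) depth=0
  + 195.89.0.0/16 (H4) depth=16
  lookup 30.82.129.191: bits 00011110010100101000000110111111 walk d0:H2→d1:-→d2:-→d3:-→d4:-→d5:-→d6:-→d7:-→d8:-→d9:-→d10:-→d11:-→d12:-→d13:-→d14:-→d15:-→d16:-→d17:-→d18:-→d19:-→d20:-→d21:-→d22:-→d23:-→d24:-→d25:-→d26:-→d27:-→d28:-→d29:-→d30:-→d31:-→d32:H1 -> H1
  + 76.158.0.0/16 (H2) depth=16
  lookup 136.243.44.143: bits 1 walk d0:H2→d1:- -> H2
  + 30.80.0.0/12 (H5) depth=12
  - 195.89.0.0/16 clear@16
  + 76.144.0.0/12 (H3) depth=12
  lookup 76.158.51.113: bits 01001100100111100011 walk d0:H2→d1:-→d2:-→d3:-→d4:-→d5:-→d6:-→d7:-→d8:-→d9:-→d10:-→d11:-→d12:H3→d13:-→d14:-→d15:-→d16:H2→d17:-→d18:-→d19:-→d20:- -> H2
  lookup 109.24.103.177: bits 01 walk d0:H2→d1:-→d2:- -> H2
  lookup 236.93.112.10: bits 11 walk d0:H2→d1:-→d2:- -> H2
  + 195.89.108.110/32 (H4) depth=32
  lookup 30.82.129.191: bits 00011110010100101000000110111111 walk d0:H2→d1:-→d2:-→d3:-→d4:-→d5:-→d6:-→d7:-→d8:-→d9:-→d10:-→d11:-→d12:H5→d13:-→d14:-→d15:-→d16:-→d17:-→d18:-→d19:-→d20:-→d21:-→d22:-→d23:-→d24:-→d25:-→d26:-→d27:-→d28:-→d29:-→d30:-→d31:-→d32:H1 -> H1
  lookup 140.161.157.235: bits 1 walk d0:H2→d1:- -> H2
  + 192.0.0.0/6 (H4) depth=6
  - 30.80.0.0/12 clear@12
  lookup 90.106.25.189: bits 010 walk d0:H2→d1:-→d2:-→d3:- -> H2
  + 30.82.129.191/32 (H0) depth=32
  lookup 192.0.23.194: bits 110000 walk d0:H2→d1:-→d2:-→d3:-→d4:-→d5:-→d6:H4 -> H4
  + 195.89.96.0/20 (H5) depth=20
  + 0.0.0.0/0 (H5) depth=0
  + 76.158.48.0/20 (H5) depth=20
  lookup 192.94.28.63: bits 110000 walk d0:H5→d1:-→d2:-→d3:-→d4:-→d5:-→d6:H4 -> H4
  + 195.89.108.110/32 (H0) depth=32

== LOOKUPS ==
["H1","H2","H2","H2","H2","H1","H2","H2","H4","H4"]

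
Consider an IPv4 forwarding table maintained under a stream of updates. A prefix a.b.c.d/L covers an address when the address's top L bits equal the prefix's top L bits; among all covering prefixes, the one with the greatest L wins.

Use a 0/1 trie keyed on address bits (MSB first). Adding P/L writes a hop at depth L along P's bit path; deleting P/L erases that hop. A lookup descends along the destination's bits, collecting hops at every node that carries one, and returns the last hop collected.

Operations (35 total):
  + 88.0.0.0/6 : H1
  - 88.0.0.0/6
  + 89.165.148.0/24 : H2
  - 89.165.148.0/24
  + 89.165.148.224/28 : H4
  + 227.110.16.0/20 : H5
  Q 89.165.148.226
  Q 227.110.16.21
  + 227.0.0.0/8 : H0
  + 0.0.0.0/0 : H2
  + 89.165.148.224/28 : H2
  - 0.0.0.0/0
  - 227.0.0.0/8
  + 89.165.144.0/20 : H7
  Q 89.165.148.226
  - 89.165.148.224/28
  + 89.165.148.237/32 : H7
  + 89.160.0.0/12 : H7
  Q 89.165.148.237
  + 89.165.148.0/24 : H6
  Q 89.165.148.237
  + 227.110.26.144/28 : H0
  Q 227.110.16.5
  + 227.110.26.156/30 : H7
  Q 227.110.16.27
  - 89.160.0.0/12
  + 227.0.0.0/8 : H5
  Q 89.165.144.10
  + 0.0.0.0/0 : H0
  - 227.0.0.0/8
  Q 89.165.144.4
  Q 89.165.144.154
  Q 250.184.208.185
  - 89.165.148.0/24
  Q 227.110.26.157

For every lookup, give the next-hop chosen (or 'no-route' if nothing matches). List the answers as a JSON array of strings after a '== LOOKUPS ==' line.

Trace:
  add 88.0.0.0/6 -> H1 at depth 6
  - 88.0.0.0/6 clear@6
  add 89.165.148.0/24 -> H2 at depth 24
  - 89.165.148.0/24 clear@24
  add 89.165.148.224/28 -> H4 at depth 28
  add 227.110.16.0/20 -> H5 at depth 20
  Q 89.165.148.226: descend 0101100110100101100101001110 ; hops seen [H4] ; pick H4
  Q 227.110.16.21: descend 11100011011011100001 ; hops seen [H5] ; pick H5
  add 227.0.0.0/8 -> H0 at depth 8
  add 0.0.0.0/0 -> H2 at depth 0
  add 89.165.148.224/28 -> H2 at depth 28
  - 0.0.0.0/0 clear@0
  - 227.0.0.0/8 clear@8
  add 89.165.144.0/20 -> H7 at depth 20
  Q 89.165.148.226: descend 0101100110100101100101001110 ; hops seen [H7,H2] ; pick H2
  - 89.165.148.224/28 clear@28
  add 89.165.148.237/32 -> H7 at depth 32
  add 89.160.0.0/12 -> H7 at depth 12
  Q 89.165.148.237: descend 01011001101001011001010011101101 ; hops seen [H7,H7,H7] ; pick H7
  add 89.165.148.0/24 -> H6 at depth 24
  Q 89.165.148.237: descend 01011001101001011001010011101101 ; hops seen [H7,H7,H6,H7] ; pick H7
  add 227.110.26.144/28 -> H0 at depth 28
  Q 227.110.16.5: descend 11100011011011100001 ; hops seen [H5] ; pick H5
  add 227.110.26.156/30 -> H7 at depth 30
  Q 227.110.16.27: descend 11100011011011100001 ; hops seen [H5] ; pick H5
  - 89.160.0.0/12 clear@12
  add 227.0.0.0/8 -> H5 at depth 8
  Q 89.165.144.10: descend 010110011010010110010 ; hops seen [H7] ; pick H7
  add 0.0.0.0/0 -> H0 at depth 0
  - 227.0.0.0/8 clear@8
  Q 89.165.144.4: descend 010110011010010110010 ; hops seen [H0,H7] ; pick H7
  Q 89.165.144.154: descend 010110011010010110010 ; hops seen [H0,H7] ; pick H7
  Q 250.184.208.185: descend 111 ; hops seen [H0] ; pick H0
  - 89.165.148.0/24 clear@24
  Q 227.110.26.157: descend 111000110110111000011010100111 ; hops seen [H0,H5,H0,H7] ; pick H7

== LOOKUPS ==
["H4","H5","H2","H7","H7","H5","H5","H7","H7","H7","H0","H7"]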